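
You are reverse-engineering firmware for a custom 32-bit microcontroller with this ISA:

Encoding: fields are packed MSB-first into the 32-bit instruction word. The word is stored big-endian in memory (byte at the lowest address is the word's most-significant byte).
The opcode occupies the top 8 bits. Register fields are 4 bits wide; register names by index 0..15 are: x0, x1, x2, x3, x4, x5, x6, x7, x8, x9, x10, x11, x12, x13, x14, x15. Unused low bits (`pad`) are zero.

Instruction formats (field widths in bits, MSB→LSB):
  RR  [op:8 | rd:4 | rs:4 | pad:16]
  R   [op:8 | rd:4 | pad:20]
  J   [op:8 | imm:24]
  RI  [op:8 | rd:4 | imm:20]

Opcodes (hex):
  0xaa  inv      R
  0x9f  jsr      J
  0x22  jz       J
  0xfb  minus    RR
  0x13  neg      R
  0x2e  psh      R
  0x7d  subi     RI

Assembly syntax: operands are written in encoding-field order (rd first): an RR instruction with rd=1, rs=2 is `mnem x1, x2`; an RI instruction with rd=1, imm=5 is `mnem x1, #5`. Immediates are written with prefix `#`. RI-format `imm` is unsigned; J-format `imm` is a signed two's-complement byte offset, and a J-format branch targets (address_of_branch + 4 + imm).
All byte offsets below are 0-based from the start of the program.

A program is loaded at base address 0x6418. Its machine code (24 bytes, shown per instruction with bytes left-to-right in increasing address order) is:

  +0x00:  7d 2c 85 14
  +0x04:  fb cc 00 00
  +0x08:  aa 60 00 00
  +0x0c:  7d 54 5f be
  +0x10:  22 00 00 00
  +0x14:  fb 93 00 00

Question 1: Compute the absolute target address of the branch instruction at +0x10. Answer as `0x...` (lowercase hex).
0x642c

[10] 22 00 00 00 → 0x22000000
  opcode bits[31:24]=0x22: jz/J
  [23:0] imm=0 = #0
  target = base 0x6418 + off 0x10 + 4 + imm 0 = 0x642c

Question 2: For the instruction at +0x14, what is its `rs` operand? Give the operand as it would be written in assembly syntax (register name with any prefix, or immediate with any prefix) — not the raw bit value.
[14] fb 93 00 00 → 0xfb930000
  op=0xfb930000>>24=0xfb ⇒ minus (RR)
  rd@[23:20]=0x9 ⇒ x9
  rs@[19:16]=0x3 ⇒ x3

x3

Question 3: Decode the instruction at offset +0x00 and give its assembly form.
subi x2, #820500

+0x00: 7d 2c 85 14 ⇒ word 0x7d2c8514 (big)
  top 8b → 0x7d → subi [RI]
  [23:20] rd=2 = x2
  [19:0] imm=820500 = #820500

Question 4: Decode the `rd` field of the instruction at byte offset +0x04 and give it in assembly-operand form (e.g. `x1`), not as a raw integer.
+0x04: fb cc 00 00 ⇒ word 0xfbcc0000 (big)
  op=0xfbcc0000>>24=0xfb ⇒ minus (RR)
  [23:20] rd=12 = x12
  [19:16] rs=12 = x12

x12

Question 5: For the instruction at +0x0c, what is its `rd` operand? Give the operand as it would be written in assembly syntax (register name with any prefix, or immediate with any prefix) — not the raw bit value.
x5

@+0c  big-endian(7d 54 5f be) = 0x7d545fbe
  opcode bits[31:24]=0x7d: subi/RI
  [23:20] rd=5 = x5
  [19:0] imm=286654 = #286654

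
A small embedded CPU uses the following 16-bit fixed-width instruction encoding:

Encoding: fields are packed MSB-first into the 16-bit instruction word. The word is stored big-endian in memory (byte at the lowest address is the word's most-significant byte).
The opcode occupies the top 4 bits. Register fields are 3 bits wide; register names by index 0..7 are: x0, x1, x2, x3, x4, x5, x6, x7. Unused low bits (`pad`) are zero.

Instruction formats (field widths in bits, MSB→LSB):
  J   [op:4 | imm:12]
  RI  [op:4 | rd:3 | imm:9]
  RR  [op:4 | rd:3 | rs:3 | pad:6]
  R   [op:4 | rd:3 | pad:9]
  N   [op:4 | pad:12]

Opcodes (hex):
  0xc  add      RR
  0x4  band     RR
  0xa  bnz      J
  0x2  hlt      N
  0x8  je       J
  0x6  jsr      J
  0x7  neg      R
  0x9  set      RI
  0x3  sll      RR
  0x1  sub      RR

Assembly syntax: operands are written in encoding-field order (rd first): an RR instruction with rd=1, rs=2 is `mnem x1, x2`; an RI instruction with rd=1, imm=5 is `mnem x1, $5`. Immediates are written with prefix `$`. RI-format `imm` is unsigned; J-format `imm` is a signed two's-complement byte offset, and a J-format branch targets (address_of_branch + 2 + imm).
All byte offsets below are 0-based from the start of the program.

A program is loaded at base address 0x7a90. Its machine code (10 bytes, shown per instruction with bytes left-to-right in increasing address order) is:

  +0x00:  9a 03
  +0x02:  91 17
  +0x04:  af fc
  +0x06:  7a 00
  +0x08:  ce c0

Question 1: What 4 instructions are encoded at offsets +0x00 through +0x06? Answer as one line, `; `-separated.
set x5, $3; set x0, $279; bnz $-4; neg x5

[00] 9a 03 → 0x9a03
  opcode bits[15:12]=0x9: set/RI
  [11:9] rd=5 = x5
  [8:0] imm=3 = $3
[02] 91 17 → 0x9117
  opcode bits[15:12]=0x9: set/RI
  [11:9] rd=0 = x0
  [8:0] imm=279 = $279
[04] af fc → 0xaffc
  opcode bits[15:12]=0xa: bnz/J
  [11:0] imm=4092 (s12→-4) = $-4
[06] 7a 00 → 0x7a00
  opcode bits[15:12]=0x7: neg/R
  [11:9] rd=5 = x5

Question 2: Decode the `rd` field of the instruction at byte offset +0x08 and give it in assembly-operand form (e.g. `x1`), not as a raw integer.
x7

[08] ce c0 → 0xcec0
  op=0xcec0>>12=0xc ⇒ add (RR)
  rd: (w>>9)&0x7=0x7 → x7
  rs: (w>>6)&0x7=0x3 → x3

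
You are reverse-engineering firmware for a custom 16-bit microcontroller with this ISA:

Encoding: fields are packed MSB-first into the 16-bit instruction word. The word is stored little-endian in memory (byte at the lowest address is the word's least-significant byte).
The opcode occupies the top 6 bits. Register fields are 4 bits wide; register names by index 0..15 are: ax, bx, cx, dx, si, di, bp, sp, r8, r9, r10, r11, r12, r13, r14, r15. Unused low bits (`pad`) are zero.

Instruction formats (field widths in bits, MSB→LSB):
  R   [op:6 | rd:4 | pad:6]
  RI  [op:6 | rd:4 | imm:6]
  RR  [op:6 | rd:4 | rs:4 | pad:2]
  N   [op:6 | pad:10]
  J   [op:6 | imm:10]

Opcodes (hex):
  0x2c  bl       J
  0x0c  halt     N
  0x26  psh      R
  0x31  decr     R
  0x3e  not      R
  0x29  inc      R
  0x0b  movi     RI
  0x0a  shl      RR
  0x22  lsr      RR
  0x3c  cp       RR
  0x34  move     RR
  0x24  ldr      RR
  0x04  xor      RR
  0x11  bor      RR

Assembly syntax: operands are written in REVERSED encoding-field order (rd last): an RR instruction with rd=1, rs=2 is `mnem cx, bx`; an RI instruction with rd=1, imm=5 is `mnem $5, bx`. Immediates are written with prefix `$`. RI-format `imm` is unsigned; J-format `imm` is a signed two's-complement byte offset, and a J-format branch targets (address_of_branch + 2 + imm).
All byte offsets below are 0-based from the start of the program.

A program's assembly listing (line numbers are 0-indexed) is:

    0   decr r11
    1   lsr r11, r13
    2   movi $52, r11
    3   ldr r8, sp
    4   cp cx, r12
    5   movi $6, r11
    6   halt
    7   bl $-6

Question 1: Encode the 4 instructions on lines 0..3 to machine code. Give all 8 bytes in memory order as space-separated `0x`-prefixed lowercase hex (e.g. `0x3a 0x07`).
line 0 (decr): pack op=0x31:6|rd=11:4|pad=0:6 = 0xc6c0; little→ c0 c6
line 1 (lsr): pack op=0x22:6|rd=13:4|rs=11:4|pad=0:2 = 0x8b6c; little→ 6c 8b
line 2 (movi): pack op=0xb:6|rd=11:4|imm=52:6 = 0x2ef4; little→ f4 2e
line 3 (ldr): pack op=0x24:6|rd=7:4|rs=8:4|pad=0:2 = 0x91e0; little→ e0 91

0xc0 0xc6 0x6c 0x8b 0xf4 0x2e 0xe0 0x91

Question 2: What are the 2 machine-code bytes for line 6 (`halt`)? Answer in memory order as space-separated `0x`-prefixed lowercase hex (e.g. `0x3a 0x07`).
6. halt fields op=0xc:6|pad=0:10 → word 3000h → 00 30

0x00 0x30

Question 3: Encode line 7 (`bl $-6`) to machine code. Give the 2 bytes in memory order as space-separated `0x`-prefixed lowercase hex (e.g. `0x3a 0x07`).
0xfa 0xb3

L7: bl op=0x2c:6|imm=-6:10 ⇒ 0xb3fa ⇒ little fa b3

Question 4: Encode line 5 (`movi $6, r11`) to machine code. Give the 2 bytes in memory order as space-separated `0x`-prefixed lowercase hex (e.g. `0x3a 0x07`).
5. movi fields op=0xb:6|rd=11:4|imm=6:6 → word 2ec6h → c6 2e

0xc6 0x2e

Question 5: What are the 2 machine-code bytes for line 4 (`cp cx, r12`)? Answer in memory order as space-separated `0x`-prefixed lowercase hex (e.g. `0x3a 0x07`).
L4: cp op=0x3c:6|rd=12:4|rs=2:4|pad=0:2 ⇒ 0xf308 ⇒ little 08 f3

0x08 0xf3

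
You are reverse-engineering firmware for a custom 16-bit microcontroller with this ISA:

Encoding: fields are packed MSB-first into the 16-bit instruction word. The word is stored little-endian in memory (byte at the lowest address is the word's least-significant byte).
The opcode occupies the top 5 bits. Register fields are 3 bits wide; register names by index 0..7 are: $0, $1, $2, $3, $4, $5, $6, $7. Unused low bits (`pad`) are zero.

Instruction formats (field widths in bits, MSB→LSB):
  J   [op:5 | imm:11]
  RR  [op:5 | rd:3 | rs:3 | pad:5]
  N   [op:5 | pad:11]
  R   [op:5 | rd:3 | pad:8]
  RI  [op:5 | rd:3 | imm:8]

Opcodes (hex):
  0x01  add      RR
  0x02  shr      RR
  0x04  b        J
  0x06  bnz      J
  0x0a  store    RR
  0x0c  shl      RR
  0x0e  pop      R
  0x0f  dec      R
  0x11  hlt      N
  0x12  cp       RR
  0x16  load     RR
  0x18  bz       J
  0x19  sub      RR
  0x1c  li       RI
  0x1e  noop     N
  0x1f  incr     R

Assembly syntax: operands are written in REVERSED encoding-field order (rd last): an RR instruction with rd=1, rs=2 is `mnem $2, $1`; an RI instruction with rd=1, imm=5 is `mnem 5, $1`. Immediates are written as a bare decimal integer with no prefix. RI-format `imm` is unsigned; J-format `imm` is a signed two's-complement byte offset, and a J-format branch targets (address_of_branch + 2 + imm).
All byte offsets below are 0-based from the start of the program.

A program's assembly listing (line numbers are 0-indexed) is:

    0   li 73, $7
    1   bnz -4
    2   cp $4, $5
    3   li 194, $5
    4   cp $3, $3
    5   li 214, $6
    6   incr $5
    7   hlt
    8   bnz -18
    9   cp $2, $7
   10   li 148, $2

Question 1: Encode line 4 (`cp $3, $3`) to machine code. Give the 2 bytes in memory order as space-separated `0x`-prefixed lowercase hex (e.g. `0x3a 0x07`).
L4: cp op=0x12:5|rd=3:3|rs=3:3|pad=0:5 ⇒ 0x9360 ⇒ little 60 93

0x60 0x93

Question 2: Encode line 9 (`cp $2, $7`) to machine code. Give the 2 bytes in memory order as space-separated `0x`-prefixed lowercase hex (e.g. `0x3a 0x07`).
L9: cp op=0x12:5|rd=7:3|rs=2:3|pad=0:5 ⇒ 0x9740 ⇒ little 40 97

0x40 0x97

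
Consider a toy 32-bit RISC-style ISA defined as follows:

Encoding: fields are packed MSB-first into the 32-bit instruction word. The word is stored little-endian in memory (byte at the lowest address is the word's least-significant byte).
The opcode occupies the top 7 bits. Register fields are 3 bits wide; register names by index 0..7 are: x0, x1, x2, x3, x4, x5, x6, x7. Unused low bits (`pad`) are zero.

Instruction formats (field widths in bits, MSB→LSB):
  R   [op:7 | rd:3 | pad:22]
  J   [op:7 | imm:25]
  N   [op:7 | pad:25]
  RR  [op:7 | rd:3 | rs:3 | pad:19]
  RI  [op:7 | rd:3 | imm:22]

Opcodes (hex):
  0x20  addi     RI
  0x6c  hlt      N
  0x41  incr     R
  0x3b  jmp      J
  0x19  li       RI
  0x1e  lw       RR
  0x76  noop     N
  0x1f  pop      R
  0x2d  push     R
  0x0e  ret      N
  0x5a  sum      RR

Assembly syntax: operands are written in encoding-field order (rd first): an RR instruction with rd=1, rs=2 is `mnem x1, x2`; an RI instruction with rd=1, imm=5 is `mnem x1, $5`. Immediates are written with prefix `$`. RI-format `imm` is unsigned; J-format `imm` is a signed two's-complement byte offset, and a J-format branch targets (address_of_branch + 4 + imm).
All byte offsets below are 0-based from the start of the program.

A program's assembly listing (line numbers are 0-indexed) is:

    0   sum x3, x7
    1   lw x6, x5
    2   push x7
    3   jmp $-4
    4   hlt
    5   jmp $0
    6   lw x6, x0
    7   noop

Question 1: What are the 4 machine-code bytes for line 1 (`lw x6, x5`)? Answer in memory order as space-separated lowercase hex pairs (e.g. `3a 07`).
00 00 a8 3d

L1: lw op=0x1e:7|rd=6:3|rs=5:3|pad=0:19 ⇒ 0x3da80000 ⇒ little 00 00 a8 3d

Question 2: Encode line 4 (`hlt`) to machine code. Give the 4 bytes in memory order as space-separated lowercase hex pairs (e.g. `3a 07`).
4. hlt fields op=0x6c:7|pad=0:25 → word d8000000h → 00 00 00 d8

00 00 00 d8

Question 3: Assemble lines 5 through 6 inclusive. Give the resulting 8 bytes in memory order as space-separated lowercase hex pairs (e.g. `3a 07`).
00 00 00 76 00 00 80 3d

L5: jmp op=0x3b:7|imm=0:25 ⇒ 0x76000000 ⇒ little 00 00 00 76
L6: lw op=0x1e:7|rd=6:3|rs=0:3|pad=0:19 ⇒ 0x3d800000 ⇒ little 00 00 80 3d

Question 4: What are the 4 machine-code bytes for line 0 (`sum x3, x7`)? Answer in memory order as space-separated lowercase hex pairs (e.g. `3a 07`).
line 0 (sum): pack op=0x5a:7|rd=3:3|rs=7:3|pad=0:19 = 0xb4f80000; little→ 00 00 f8 b4

00 00 f8 b4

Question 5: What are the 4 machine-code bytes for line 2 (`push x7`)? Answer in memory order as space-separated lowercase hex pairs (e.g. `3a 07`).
00 00 c0 5b

2. push fields op=0x2d:7|rd=7:3|pad=0:22 → word 5bc00000h → 00 00 c0 5b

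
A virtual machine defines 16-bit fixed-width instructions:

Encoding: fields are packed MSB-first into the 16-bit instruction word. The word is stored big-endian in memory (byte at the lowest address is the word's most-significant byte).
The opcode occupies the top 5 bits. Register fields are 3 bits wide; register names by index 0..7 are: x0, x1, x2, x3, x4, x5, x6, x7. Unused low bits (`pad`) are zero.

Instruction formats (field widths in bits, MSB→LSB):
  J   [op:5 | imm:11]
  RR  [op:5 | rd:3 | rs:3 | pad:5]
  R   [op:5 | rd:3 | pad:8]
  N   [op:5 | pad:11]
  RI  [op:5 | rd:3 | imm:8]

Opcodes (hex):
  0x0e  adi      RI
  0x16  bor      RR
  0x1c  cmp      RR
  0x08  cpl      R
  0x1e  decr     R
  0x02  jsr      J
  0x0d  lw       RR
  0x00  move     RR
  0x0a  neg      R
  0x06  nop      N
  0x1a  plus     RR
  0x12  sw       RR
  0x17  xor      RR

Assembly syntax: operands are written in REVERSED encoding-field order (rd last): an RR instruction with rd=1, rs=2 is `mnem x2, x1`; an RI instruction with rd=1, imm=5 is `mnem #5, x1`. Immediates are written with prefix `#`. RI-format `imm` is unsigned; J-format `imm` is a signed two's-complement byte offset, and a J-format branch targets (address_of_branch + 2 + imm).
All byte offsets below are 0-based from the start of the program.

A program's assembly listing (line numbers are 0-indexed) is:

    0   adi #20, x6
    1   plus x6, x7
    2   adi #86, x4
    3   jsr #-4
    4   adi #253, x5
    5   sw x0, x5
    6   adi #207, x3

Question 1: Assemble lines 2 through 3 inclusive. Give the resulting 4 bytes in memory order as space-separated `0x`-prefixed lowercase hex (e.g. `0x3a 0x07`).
0x74 0x56 0x17 0xfc

L2: adi op=0xe:5|rd=4:3|imm=86:8 ⇒ 0x7456 ⇒ big 74 56
L3: jsr op=0x2:5|imm=-4:11 ⇒ 0x17fc ⇒ big 17 fc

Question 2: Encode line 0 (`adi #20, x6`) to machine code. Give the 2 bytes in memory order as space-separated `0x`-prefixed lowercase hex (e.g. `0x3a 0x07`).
0x76 0x14

line 0 (adi): pack op=0xe:5|rd=6:3|imm=20:8 = 0x7614; big→ 76 14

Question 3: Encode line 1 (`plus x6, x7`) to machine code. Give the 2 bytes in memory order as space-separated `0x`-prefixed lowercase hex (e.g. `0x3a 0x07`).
1. plus fields op=0x1a:5|rd=7:3|rs=6:3|pad=0:5 → word d7c0h → d7 c0

0xd7 0xc0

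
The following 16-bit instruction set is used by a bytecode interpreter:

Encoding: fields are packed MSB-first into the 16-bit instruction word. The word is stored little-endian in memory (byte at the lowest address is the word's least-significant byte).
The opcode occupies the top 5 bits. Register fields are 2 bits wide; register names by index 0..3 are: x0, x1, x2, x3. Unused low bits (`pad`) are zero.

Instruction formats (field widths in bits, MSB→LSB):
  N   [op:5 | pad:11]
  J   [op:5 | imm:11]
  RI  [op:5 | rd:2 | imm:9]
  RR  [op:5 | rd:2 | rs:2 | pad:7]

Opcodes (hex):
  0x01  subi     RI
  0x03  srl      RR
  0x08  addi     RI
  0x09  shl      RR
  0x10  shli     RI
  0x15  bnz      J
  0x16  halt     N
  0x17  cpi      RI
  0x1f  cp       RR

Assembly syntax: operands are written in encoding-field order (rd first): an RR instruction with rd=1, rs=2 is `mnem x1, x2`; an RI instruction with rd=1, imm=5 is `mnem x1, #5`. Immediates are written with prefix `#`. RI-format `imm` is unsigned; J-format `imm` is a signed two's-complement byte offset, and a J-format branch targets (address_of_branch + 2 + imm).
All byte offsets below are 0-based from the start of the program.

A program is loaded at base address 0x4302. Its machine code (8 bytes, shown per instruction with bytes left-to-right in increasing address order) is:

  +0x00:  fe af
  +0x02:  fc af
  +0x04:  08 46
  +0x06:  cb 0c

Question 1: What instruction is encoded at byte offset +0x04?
addi x3, #8

+0x04: 08 46 ⇒ word 0x4608 (little)
  opcode bits[15:11]=0x8: addi/RI
  [10:9] rd=3 = x3
  [8:0] imm=8 = #8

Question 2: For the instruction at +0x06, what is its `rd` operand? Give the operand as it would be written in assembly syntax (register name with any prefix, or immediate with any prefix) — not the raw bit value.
+0x06: cb 0c ⇒ word 0x0ccb (little)
  opcode bits[15:11]=0x1: subi/RI
  [10:9] rd=2 = x2
  [8:0] imm=203 = #203

x2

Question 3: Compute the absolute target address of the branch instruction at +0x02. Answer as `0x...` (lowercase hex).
0x4302

[02] fc af → 0xaffc
  op=0xaffc>>11=0x15 ⇒ bnz (J)
  imm: (w>>0)&0x7ff=0x7fc (s11→-4) → #-4
  target = base 0x4302 + off 0x02 + 2 + imm -4 = 0x4302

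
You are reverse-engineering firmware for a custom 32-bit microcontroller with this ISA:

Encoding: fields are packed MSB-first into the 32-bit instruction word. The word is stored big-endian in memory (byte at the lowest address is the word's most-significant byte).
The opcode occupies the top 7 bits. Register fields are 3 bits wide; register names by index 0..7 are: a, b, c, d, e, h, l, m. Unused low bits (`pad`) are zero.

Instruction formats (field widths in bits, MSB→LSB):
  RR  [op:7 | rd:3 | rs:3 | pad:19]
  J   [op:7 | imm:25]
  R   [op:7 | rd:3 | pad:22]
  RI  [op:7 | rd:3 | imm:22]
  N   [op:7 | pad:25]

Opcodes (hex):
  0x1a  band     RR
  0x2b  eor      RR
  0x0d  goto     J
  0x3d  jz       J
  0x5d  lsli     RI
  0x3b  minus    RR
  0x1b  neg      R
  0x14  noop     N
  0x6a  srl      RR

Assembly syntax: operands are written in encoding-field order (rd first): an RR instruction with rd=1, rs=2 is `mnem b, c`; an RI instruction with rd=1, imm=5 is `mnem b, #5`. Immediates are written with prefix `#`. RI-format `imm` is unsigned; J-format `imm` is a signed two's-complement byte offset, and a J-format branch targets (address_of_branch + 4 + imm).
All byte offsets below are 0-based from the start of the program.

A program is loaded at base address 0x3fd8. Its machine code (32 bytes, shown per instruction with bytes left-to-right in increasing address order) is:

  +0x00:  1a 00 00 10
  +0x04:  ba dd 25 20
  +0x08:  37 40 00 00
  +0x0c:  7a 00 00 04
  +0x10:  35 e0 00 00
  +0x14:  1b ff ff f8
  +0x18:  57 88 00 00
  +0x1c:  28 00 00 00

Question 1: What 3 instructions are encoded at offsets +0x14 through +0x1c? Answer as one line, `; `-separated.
@+14  big-endian(1b ff ff f8) = 0x1bfffff8
  opcode bits[31:25]=0xd: goto/J
  imm@[24:0]=0x1fffff8 (s25→-8) ⇒ #-8
@+18  big-endian(57 88 00 00) = 0x57880000
  opcode bits[31:25]=0x2b: eor/RR
  rd@[24:22]=0x6 ⇒ l
  rs@[21:19]=0x1 ⇒ b
@+1c  big-endian(28 00 00 00) = 0x28000000
  opcode bits[31:25]=0x14: noop/N

goto #-8; eor l, b; noop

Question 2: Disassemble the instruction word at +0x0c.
jz #4

@+0c  big-endian(7a 00 00 04) = 0x7a000004
  top 7b → 0x3d → jz [J]
  [24:0] imm=4 = #4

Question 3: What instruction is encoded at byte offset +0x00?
+0x00: 1a 00 00 10 ⇒ word 0x1a000010 (big)
  op=0x1a000010>>25=0xd ⇒ goto (J)
  imm@[24:0]=0x10 ⇒ #16

goto #16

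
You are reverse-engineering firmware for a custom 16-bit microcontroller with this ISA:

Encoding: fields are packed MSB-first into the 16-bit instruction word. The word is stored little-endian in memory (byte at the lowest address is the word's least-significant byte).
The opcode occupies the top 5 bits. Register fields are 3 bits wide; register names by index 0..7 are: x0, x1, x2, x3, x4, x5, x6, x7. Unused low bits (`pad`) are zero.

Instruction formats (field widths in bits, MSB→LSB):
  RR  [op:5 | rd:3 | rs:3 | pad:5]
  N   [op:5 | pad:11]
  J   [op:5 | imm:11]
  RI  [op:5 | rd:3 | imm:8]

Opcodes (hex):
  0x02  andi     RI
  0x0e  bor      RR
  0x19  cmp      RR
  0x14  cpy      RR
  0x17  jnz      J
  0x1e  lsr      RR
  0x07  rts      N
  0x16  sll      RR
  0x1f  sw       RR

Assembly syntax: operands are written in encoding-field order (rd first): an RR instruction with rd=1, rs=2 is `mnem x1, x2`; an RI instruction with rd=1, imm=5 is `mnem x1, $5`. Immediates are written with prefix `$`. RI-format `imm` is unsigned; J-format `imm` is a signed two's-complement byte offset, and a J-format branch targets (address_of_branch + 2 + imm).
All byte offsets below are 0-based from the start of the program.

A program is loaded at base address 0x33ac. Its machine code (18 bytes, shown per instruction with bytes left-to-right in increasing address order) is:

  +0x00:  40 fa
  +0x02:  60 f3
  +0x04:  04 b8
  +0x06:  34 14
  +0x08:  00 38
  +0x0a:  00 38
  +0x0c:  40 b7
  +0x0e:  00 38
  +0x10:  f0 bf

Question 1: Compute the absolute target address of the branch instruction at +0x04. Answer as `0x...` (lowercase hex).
+0x04: 04 b8 ⇒ word 0xb804 (little)
  op=0xb804>>11=0x17 ⇒ jnz (J)
  imm@[10:0]=0x4 ⇒ $4
  target = base 0x33ac + off 0x04 + 2 + imm 4 = 0x33b6

0x33b6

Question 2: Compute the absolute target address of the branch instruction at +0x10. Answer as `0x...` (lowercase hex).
0x33ae

[10] f0 bf → 0xbff0
  top 5b → 0x17 → jnz [J]
  [10:0] imm=2032 (s11→-16) = $-16
  target = base 0x33ac + off 0x10 + 2 + imm -16 = 0x33ae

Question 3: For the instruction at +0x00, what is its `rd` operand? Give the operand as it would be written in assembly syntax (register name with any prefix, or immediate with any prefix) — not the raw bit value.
[00] 40 fa → 0xfa40
  op=0xfa40>>11=0x1f ⇒ sw (RR)
  rd: (w>>8)&0x7=0x2 → x2
  rs: (w>>5)&0x7=0x2 → x2

x2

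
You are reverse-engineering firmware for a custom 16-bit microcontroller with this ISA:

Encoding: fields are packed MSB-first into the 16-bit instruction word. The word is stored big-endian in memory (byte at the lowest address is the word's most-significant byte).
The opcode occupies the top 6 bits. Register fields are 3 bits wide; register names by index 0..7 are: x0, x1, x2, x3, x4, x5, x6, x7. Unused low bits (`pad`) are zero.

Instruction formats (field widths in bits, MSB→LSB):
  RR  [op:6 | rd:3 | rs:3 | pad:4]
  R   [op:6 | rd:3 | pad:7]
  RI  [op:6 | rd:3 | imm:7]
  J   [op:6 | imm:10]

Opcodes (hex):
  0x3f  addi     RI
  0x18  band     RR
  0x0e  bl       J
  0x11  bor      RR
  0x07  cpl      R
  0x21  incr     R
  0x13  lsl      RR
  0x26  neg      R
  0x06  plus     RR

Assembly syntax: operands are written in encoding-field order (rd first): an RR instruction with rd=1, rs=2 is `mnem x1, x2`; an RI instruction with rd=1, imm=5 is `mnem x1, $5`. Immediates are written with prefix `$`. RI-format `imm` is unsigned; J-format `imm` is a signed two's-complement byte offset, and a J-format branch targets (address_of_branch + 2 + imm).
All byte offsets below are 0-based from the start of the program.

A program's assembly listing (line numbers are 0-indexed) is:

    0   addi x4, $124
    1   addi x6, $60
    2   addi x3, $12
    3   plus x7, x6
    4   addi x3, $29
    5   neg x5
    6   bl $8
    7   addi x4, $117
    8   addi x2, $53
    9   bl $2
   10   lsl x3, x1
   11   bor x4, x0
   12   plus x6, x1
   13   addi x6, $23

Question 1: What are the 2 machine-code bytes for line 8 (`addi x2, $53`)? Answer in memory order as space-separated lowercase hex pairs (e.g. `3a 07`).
8. addi fields op=0x3f:6|rd=2:3|imm=53:7 → word fd35h → fd 35

fd 35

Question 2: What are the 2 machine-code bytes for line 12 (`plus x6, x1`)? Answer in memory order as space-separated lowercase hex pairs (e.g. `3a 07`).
1b 10

12. plus fields op=0x6:6|rd=6:3|rs=1:3|pad=0:4 → word 1b10h → 1b 10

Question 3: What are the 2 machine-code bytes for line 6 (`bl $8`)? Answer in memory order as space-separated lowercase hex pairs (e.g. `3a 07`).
line 6 (bl): pack op=0xe:6|imm=8:10 = 0x3808; big→ 38 08

38 08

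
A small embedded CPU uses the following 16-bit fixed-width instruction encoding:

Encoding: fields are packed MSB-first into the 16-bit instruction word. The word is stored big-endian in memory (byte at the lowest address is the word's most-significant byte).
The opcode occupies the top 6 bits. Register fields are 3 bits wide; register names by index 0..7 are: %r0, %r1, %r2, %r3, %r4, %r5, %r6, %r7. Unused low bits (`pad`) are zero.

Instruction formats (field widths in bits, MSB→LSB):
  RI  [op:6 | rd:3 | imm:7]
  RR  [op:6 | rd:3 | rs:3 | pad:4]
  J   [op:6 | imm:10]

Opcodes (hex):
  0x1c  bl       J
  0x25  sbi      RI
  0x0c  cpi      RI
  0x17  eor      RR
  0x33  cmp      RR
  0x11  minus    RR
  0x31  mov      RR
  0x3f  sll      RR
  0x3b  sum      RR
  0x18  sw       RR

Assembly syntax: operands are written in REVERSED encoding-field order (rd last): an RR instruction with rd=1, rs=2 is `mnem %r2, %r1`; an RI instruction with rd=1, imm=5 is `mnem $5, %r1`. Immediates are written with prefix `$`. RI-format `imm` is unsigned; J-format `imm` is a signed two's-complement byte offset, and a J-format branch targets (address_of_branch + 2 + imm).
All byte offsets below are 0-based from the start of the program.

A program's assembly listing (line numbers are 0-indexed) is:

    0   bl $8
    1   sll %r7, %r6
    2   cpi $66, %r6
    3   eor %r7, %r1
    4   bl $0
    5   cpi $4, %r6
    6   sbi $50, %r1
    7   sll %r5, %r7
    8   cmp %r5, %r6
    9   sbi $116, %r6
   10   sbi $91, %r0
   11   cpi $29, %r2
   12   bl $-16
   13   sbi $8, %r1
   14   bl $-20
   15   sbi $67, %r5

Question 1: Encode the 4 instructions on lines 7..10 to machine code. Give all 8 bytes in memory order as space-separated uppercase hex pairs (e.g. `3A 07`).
FF D0 CF 50 97 74 94 5B

L7: sll op=0x3f:6|rd=7:3|rs=5:3|pad=0:4 ⇒ 0xffd0 ⇒ big ff d0
L8: cmp op=0x33:6|rd=6:3|rs=5:3|pad=0:4 ⇒ 0xcf50 ⇒ big cf 50
L9: sbi op=0x25:6|rd=6:3|imm=116:7 ⇒ 0x9774 ⇒ big 97 74
L10: sbi op=0x25:6|rd=0:3|imm=91:7 ⇒ 0x945b ⇒ big 94 5b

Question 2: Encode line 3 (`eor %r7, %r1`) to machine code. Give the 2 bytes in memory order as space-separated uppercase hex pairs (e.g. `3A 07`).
5C F0

3. eor fields op=0x17:6|rd=1:3|rs=7:3|pad=0:4 → word 5cf0h → 5c f0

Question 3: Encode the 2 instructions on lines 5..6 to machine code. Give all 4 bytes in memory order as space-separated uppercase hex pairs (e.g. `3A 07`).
L5: cpi op=0xc:6|rd=6:3|imm=4:7 ⇒ 0x3304 ⇒ big 33 04
L6: sbi op=0x25:6|rd=1:3|imm=50:7 ⇒ 0x94b2 ⇒ big 94 b2

33 04 94 B2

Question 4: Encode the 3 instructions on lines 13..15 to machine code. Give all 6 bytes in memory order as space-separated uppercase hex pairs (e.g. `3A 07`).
94 88 73 EC 96 C3

13. sbi fields op=0x25:6|rd=1:3|imm=8:7 → word 9488h → 94 88
14. bl fields op=0x1c:6|imm=-20:10 → word 73ech → 73 ec
15. sbi fields op=0x25:6|rd=5:3|imm=67:7 → word 96c3h → 96 c3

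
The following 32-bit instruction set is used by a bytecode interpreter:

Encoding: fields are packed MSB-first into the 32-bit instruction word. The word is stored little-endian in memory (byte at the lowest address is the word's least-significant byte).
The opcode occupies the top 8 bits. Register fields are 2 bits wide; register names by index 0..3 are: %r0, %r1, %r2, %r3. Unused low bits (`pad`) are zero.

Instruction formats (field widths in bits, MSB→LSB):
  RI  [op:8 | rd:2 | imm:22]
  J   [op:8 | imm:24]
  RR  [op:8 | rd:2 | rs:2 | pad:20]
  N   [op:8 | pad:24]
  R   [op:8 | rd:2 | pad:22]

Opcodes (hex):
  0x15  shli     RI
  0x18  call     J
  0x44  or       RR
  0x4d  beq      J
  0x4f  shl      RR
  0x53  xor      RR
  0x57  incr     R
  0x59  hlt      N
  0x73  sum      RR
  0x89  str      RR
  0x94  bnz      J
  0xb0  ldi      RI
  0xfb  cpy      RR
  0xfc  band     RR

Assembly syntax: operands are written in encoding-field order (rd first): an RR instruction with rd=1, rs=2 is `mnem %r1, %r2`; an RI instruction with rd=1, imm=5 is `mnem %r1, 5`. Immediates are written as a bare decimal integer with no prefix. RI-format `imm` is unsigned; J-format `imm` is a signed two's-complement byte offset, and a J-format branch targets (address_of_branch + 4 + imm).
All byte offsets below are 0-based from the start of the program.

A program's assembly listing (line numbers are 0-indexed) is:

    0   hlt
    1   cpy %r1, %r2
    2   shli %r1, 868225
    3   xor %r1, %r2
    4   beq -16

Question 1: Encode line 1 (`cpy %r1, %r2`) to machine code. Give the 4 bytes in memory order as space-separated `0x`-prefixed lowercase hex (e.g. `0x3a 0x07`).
1. cpy fields op=0xfb:8|rd=1:2|rs=2:2|pad=0:20 → word fb600000h → 00 00 60 fb

0x00 0x00 0x60 0xfb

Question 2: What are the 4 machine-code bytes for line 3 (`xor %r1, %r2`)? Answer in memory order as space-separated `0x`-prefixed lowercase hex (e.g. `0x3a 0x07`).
0x00 0x00 0x60 0x53

3. xor fields op=0x53:8|rd=1:2|rs=2:2|pad=0:20 → word 53600000h → 00 00 60 53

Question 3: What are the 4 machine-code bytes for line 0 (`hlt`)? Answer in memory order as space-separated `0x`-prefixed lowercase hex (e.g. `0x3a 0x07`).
L0: hlt op=0x59:8|pad=0:24 ⇒ 0x59000000 ⇒ little 00 00 00 59

0x00 0x00 0x00 0x59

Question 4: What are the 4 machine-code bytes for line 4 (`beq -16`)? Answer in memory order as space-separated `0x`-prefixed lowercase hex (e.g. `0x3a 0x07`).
4. beq fields op=0x4d:8|imm=-16:24 → word 4dfffff0h → f0 ff ff 4d

0xf0 0xff 0xff 0x4d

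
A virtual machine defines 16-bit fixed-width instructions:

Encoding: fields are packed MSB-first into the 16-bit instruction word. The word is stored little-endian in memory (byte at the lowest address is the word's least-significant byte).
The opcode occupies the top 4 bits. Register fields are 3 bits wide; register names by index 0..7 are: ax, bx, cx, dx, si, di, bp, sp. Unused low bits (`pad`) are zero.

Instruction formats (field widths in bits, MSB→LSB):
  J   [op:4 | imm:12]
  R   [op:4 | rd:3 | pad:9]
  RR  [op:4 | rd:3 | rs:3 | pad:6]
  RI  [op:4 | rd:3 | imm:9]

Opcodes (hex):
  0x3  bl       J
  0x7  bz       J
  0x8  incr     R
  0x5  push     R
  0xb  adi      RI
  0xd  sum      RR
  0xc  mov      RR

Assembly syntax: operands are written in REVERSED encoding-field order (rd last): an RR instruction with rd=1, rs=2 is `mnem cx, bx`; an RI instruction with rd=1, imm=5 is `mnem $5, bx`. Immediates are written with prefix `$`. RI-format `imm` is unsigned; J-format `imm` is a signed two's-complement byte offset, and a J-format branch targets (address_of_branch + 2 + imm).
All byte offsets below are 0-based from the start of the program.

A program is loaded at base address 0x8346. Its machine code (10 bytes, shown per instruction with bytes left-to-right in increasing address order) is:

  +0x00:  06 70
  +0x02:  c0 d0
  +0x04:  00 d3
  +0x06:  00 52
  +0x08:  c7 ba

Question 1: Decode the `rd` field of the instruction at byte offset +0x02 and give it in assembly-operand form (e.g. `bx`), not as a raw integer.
ax

+0x02: c0 d0 ⇒ word 0xd0c0 (little)
  top 4b → 0xd → sum [RR]
  [11:9] rd=0 = ax
  [8:6] rs=3 = dx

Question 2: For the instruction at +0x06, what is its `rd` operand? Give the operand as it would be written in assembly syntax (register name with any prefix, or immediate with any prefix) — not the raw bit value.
[06] 00 52 → 0x5200
  opcode bits[15:12]=0x5: push/R
  rd@[11:9]=0x1 ⇒ bx

bx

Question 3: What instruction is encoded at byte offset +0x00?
bz $6

off 0x00: read 06 70 as little → 0x7006
  top 4b → 0x7 → bz [J]
  imm: (w>>0)&0xfff=0x6 → $6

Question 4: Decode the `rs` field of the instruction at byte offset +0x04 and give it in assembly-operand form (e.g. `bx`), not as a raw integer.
si

[04] 00 d3 → 0xd300
  op=0xd300>>12=0xd ⇒ sum (RR)
  rd: (w>>9)&0x7=0x1 → bx
  rs: (w>>6)&0x7=0x4 → si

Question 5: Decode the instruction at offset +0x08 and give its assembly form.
adi $199, di

off 0x08: read c7 ba as little → 0xbac7
  opcode bits[15:12]=0xb: adi/RI
  rd@[11:9]=0x5 ⇒ di
  imm@[8:0]=0xc7 ⇒ $199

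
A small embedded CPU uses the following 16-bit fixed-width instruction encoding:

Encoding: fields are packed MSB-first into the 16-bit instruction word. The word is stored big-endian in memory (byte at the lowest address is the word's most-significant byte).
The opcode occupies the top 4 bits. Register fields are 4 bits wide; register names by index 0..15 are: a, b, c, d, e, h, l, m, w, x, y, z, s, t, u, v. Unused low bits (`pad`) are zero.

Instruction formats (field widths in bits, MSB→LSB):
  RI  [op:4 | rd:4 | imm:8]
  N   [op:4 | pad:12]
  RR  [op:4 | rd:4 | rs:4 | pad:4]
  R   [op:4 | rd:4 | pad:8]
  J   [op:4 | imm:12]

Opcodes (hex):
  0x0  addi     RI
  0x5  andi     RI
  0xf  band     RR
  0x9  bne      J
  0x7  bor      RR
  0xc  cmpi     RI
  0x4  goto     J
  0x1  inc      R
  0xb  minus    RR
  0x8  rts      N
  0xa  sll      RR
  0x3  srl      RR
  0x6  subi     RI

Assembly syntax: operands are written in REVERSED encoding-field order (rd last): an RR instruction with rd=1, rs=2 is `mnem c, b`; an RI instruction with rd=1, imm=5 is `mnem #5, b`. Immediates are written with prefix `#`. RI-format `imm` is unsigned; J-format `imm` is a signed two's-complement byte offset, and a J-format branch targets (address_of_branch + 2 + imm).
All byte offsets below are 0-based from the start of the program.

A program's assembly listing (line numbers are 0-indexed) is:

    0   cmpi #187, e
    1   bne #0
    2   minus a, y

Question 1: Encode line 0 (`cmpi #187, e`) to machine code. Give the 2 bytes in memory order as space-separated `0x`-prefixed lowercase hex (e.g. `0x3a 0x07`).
line 0 (cmpi): pack op=0xc:4|rd=4:4|imm=187:8 = 0xc4bb; big→ c4 bb

0xc4 0xbb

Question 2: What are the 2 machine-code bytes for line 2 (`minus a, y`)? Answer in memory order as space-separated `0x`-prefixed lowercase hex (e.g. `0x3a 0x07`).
L2: minus op=0xb:4|rd=10:4|rs=0:4|pad=0:4 ⇒ 0xba00 ⇒ big ba 00

0xba 0x00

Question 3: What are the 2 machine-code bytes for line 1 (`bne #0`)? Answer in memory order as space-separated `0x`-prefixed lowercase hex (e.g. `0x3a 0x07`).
0x90 0x00

L1: bne op=0x9:4|imm=0:12 ⇒ 0x9000 ⇒ big 90 00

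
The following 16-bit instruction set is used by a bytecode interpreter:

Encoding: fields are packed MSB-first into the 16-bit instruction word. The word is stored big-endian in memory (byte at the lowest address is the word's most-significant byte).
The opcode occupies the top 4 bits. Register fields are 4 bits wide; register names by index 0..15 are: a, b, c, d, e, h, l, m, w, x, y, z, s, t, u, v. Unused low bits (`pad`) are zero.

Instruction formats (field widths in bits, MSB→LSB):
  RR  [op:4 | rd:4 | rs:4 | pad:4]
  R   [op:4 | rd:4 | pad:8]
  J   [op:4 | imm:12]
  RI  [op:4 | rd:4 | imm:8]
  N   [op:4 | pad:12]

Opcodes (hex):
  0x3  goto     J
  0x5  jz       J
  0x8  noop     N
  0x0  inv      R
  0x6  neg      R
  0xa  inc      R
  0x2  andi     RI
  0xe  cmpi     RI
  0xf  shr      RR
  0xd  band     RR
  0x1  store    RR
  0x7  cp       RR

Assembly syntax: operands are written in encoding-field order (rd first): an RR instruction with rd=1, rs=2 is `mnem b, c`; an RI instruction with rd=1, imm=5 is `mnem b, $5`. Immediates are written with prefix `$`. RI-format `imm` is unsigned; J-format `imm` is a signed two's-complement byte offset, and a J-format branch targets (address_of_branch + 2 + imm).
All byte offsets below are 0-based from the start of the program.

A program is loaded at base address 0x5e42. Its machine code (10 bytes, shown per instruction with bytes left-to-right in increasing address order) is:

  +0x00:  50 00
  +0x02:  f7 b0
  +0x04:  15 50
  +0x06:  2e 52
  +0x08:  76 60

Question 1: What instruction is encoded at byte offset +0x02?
shr m, z

[02] f7 b0 → 0xf7b0
  top 4b → 0xf → shr [RR]
  rd@[11:8]=0x7 ⇒ m
  rs@[7:4]=0xb ⇒ z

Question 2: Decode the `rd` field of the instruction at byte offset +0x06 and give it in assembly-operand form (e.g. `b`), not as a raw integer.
u

+0x06: 2e 52 ⇒ word 0x2e52 (big)
  op=0x2e52>>12=0x2 ⇒ andi (RI)
  rd@[11:8]=0xe ⇒ u
  imm@[7:0]=0x52 ⇒ $82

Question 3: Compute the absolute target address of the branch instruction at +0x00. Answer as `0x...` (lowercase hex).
0x5e44

+0x00: 50 00 ⇒ word 0x5000 (big)
  opcode bits[15:12]=0x5: jz/J
  imm: (w>>0)&0xfff=0x0 → $0
  target = base 0x5e42 + off 0x00 + 2 + imm 0 = 0x5e44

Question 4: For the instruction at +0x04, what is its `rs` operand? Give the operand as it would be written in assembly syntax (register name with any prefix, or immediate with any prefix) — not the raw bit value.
[04] 15 50 → 0x1550
  top 4b → 0x1 → store [RR]
  rd@[11:8]=0x5 ⇒ h
  rs@[7:4]=0x5 ⇒ h

h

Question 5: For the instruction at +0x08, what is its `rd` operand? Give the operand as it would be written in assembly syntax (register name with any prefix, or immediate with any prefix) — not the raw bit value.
off 0x08: read 76 60 as big → 0x7660
  top 4b → 0x7 → cp [RR]
  [11:8] rd=6 = l
  [7:4] rs=6 = l

l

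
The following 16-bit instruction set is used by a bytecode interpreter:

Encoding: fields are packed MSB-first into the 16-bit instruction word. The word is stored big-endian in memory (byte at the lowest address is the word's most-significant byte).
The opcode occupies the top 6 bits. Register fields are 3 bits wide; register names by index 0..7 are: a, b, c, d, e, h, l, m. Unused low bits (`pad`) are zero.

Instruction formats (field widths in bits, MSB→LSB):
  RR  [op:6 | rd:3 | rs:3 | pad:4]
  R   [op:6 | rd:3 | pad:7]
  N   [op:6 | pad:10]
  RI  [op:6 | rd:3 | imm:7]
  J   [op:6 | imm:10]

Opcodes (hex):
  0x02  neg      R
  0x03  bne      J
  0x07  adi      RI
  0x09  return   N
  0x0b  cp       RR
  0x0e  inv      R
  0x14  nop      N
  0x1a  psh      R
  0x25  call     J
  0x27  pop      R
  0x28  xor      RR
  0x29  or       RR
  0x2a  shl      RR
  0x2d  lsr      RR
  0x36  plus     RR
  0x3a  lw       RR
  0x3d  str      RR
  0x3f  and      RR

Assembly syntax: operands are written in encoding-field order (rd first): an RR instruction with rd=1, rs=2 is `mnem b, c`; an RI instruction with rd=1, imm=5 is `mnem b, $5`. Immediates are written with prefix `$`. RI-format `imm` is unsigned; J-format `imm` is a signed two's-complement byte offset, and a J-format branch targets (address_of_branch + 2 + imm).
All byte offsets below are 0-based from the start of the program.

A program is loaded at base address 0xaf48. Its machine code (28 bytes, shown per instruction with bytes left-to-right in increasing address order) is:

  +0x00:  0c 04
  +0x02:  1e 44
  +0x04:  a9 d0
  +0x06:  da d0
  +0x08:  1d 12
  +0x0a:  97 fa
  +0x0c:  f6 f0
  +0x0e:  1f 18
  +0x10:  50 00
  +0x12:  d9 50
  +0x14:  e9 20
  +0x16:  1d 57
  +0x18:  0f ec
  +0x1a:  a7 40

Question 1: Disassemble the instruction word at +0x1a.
[1a] a7 40 → 0xa740
  opcode bits[15:10]=0x29: or/RR
  [9:7] rd=6 = l
  [6:4] rs=4 = e

or l, e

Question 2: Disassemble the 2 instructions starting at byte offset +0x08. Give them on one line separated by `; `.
[08] 1d 12 → 0x1d12
  top 6b → 0x7 → adi [RI]
  rd@[9:7]=0x2 ⇒ c
  imm@[6:0]=0x12 ⇒ $18
[0a] 97 fa → 0x97fa
  top 6b → 0x25 → call [J]
  imm@[9:0]=0x3fa (s10→-6) ⇒ $-6

adi c, $18; call $-6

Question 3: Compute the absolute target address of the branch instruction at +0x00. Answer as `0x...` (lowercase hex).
off 0x00: read 0c 04 as big → 0x0c04
  opcode bits[15:10]=0x3: bne/J
  [9:0] imm=4 = $4
  target = base 0xaf48 + off 0x00 + 2 + imm 4 = 0xaf4e

0xaf4e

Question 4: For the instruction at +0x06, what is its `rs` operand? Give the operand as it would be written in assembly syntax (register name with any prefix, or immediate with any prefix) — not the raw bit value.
h

[06] da d0 → 0xdad0
  op=0xdad0>>10=0x36 ⇒ plus (RR)
  rd: (w>>7)&0x7=0x5 → h
  rs: (w>>4)&0x7=0x5 → h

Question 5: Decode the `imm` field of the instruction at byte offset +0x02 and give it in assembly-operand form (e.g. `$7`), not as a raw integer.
@+02  big-endian(1e 44) = 0x1e44
  top 6b → 0x7 → adi [RI]
  rd@[9:7]=0x4 ⇒ e
  imm@[6:0]=0x44 ⇒ $68

$68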